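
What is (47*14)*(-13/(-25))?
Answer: 8554/25 ≈ 342.16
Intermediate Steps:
(47*14)*(-13/(-25)) = 658*(-13*(-1/25)) = 658*(13/25) = 8554/25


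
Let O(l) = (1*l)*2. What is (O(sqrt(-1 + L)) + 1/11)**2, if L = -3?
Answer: -1935/121 + 8*I/11 ≈ -15.992 + 0.72727*I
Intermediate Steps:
O(l) = 2*l (O(l) = l*2 = 2*l)
(O(sqrt(-1 + L)) + 1/11)**2 = (2*sqrt(-1 - 3) + 1/11)**2 = (2*sqrt(-4) + 1/11)**2 = (2*(2*I) + 1/11)**2 = (4*I + 1/11)**2 = (1/11 + 4*I)**2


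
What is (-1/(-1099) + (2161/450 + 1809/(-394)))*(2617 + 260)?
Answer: 1413234323/2319675 ≈ 609.24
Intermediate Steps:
(-1/(-1099) + (2161/450 + 1809/(-394)))*(2617 + 260) = (-1*(-1/1099) + (2161*(1/450) + 1809*(-1/394)))*2877 = (1/1099 + (2161/450 - 1809/394))*2877 = (1/1099 + 9346/44325)*2877 = (10315579/48713175)*2877 = 1413234323/2319675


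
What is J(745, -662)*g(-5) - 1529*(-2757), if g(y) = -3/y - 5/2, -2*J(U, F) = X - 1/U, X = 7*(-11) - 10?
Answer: 15702254549/3725 ≈ 4.2154e+6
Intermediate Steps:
X = -87 (X = -77 - 10 = -87)
J(U, F) = 87/2 + 1/(2*U) (J(U, F) = -(-87 - 1/U)/2 = 87/2 + 1/(2*U))
g(y) = -5/2 - 3/y (g(y) = -3/y - 5*½ = -3/y - 5/2 = -5/2 - 3/y)
J(745, -662)*g(-5) - 1529*(-2757) = ((½)*(1 + 87*745)/745)*(-5/2 - 3/(-5)) - 1529*(-2757) = ((½)*(1/745)*(1 + 64815))*(-5/2 - 3*(-⅕)) + 4215453 = ((½)*(1/745)*64816)*(-5/2 + ⅗) + 4215453 = (32408/745)*(-19/10) + 4215453 = -307876/3725 + 4215453 = 15702254549/3725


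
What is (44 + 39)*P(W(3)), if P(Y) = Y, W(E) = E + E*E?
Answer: 996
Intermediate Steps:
W(E) = E + E²
(44 + 39)*P(W(3)) = (44 + 39)*(3*(1 + 3)) = 83*(3*4) = 83*12 = 996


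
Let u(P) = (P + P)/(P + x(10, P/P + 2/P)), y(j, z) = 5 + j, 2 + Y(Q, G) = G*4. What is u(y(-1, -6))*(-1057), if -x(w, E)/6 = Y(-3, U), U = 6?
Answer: 1057/16 ≈ 66.063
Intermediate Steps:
Y(Q, G) = -2 + 4*G (Y(Q, G) = -2 + G*4 = -2 + 4*G)
x(w, E) = -132 (x(w, E) = -6*(-2 + 4*6) = -6*(-2 + 24) = -6*22 = -132)
u(P) = 2*P/(-132 + P) (u(P) = (P + P)/(P - 132) = (2*P)/(-132 + P) = 2*P/(-132 + P))
u(y(-1, -6))*(-1057) = (2*(5 - 1)/(-132 + (5 - 1)))*(-1057) = (2*4/(-132 + 4))*(-1057) = (2*4/(-128))*(-1057) = (2*4*(-1/128))*(-1057) = -1/16*(-1057) = 1057/16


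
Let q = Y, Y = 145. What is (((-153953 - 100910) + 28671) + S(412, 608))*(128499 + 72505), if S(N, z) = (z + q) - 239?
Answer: -45362180712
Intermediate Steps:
q = 145
S(N, z) = -94 + z (S(N, z) = (z + 145) - 239 = (145 + z) - 239 = -94 + z)
(((-153953 - 100910) + 28671) + S(412, 608))*(128499 + 72505) = (((-153953 - 100910) + 28671) + (-94 + 608))*(128499 + 72505) = ((-254863 + 28671) + 514)*201004 = (-226192 + 514)*201004 = -225678*201004 = -45362180712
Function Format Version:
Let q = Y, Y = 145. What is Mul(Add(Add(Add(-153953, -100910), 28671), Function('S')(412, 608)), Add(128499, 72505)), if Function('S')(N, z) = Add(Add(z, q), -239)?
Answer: -45362180712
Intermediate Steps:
q = 145
Function('S')(N, z) = Add(-94, z) (Function('S')(N, z) = Add(Add(z, 145), -239) = Add(Add(145, z), -239) = Add(-94, z))
Mul(Add(Add(Add(-153953, -100910), 28671), Function('S')(412, 608)), Add(128499, 72505)) = Mul(Add(Add(Add(-153953, -100910), 28671), Add(-94, 608)), Add(128499, 72505)) = Mul(Add(Add(-254863, 28671), 514), 201004) = Mul(Add(-226192, 514), 201004) = Mul(-225678, 201004) = -45362180712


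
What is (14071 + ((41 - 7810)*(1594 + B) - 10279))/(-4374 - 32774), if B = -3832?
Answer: -235011/502 ≈ -468.15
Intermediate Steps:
(14071 + ((41 - 7810)*(1594 + B) - 10279))/(-4374 - 32774) = (14071 + ((41 - 7810)*(1594 - 3832) - 10279))/(-4374 - 32774) = (14071 + (-7769*(-2238) - 10279))/(-37148) = (14071 + (17387022 - 10279))*(-1/37148) = (14071 + 17376743)*(-1/37148) = 17390814*(-1/37148) = -235011/502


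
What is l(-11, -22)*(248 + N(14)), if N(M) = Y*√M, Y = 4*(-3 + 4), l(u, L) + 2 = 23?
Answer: 5208 + 84*√14 ≈ 5522.3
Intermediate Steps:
l(u, L) = 21 (l(u, L) = -2 + 23 = 21)
Y = 4 (Y = 4*1 = 4)
N(M) = 4*√M
l(-11, -22)*(248 + N(14)) = 21*(248 + 4*√14) = 5208 + 84*√14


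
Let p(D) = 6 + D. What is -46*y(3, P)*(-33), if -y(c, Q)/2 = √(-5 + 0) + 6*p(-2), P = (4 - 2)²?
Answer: -72864 - 3036*I*√5 ≈ -72864.0 - 6788.7*I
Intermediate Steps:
P = 4 (P = 2² = 4)
y(c, Q) = -48 - 2*I*√5 (y(c, Q) = -2*(√(-5 + 0) + 6*(6 - 2)) = -2*(√(-5) + 6*4) = -2*(I*√5 + 24) = -2*(24 + I*√5) = -48 - 2*I*√5)
-46*y(3, P)*(-33) = -46*(-48 - 2*I*√5)*(-33) = (2208 + 92*I*√5)*(-33) = -72864 - 3036*I*√5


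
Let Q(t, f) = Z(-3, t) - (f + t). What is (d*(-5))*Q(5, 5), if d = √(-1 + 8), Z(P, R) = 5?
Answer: 25*√7 ≈ 66.144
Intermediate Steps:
d = √7 ≈ 2.6458
Q(t, f) = 5 - f - t (Q(t, f) = 5 - (f + t) = 5 + (-f - t) = 5 - f - t)
(d*(-5))*Q(5, 5) = (√7*(-5))*(5 - 1*5 - 1*5) = (-5*√7)*(5 - 5 - 5) = -5*√7*(-5) = 25*√7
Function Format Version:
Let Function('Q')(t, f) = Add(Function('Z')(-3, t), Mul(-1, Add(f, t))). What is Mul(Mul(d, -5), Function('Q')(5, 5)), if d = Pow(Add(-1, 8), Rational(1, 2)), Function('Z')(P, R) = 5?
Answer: Mul(25, Pow(7, Rational(1, 2))) ≈ 66.144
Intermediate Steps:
d = Pow(7, Rational(1, 2)) ≈ 2.6458
Function('Q')(t, f) = Add(5, Mul(-1, f), Mul(-1, t)) (Function('Q')(t, f) = Add(5, Mul(-1, Add(f, t))) = Add(5, Add(Mul(-1, f), Mul(-1, t))) = Add(5, Mul(-1, f), Mul(-1, t)))
Mul(Mul(d, -5), Function('Q')(5, 5)) = Mul(Mul(Pow(7, Rational(1, 2)), -5), Add(5, Mul(-1, 5), Mul(-1, 5))) = Mul(Mul(-5, Pow(7, Rational(1, 2))), Add(5, -5, -5)) = Mul(Mul(-5, Pow(7, Rational(1, 2))), -5) = Mul(25, Pow(7, Rational(1, 2)))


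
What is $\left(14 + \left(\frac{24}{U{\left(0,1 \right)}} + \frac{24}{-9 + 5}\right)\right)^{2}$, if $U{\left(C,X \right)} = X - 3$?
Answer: $16$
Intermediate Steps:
$U{\left(C,X \right)} = -3 + X$
$\left(14 + \left(\frac{24}{U{\left(0,1 \right)}} + \frac{24}{-9 + 5}\right)\right)^{2} = \left(14 + \left(\frac{24}{-3 + 1} + \frac{24}{-9 + 5}\right)\right)^{2} = \left(14 + \left(\frac{24}{-2} + \frac{24}{-4}\right)\right)^{2} = \left(14 + \left(24 \left(- \frac{1}{2}\right) + 24 \left(- \frac{1}{4}\right)\right)\right)^{2} = \left(14 - 18\right)^{2} = \left(-4\right)^{2} = 16$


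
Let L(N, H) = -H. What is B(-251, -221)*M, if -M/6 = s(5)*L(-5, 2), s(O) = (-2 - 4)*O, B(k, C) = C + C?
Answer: 159120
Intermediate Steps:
B(k, C) = 2*C
s(O) = -6*O
M = -360 (M = -6*(-6*5)*(-1*2) = -(-180)*(-2) = -6*60 = -360)
B(-251, -221)*M = (2*(-221))*(-360) = -442*(-360) = 159120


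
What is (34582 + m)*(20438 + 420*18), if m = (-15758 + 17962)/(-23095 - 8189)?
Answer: 7572486657458/7821 ≈ 9.6822e+8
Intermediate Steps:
m = -551/7821 (m = 2204/(-31284) = 2204*(-1/31284) = -551/7821 ≈ -0.070451)
(34582 + m)*(20438 + 420*18) = (34582 - 551/7821)*(20438 + 420*18) = 270465271*(20438 + 7560)/7821 = (270465271/7821)*27998 = 7572486657458/7821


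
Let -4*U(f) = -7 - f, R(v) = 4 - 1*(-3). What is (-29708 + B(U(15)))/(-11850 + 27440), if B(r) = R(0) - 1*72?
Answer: -29773/15590 ≈ -1.9097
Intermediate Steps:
R(v) = 7 (R(v) = 4 + 3 = 7)
U(f) = 7/4 + f/4 (U(f) = -(-7 - f)/4 = 7/4 + f/4)
B(r) = -65 (B(r) = 7 - 1*72 = 7 - 72 = -65)
(-29708 + B(U(15)))/(-11850 + 27440) = (-29708 - 65)/(-11850 + 27440) = -29773/15590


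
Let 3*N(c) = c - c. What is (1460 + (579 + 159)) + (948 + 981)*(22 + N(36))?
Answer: 44636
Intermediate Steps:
N(c) = 0 (N(c) = (c - c)/3 = (⅓)*0 = 0)
(1460 + (579 + 159)) + (948 + 981)*(22 + N(36)) = (1460 + (579 + 159)) + (948 + 981)*(22 + 0) = (1460 + 738) + 1929*22 = 2198 + 42438 = 44636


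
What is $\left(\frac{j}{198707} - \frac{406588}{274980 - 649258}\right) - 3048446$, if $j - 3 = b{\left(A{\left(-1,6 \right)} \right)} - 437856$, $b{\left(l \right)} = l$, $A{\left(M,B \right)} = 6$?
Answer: $- \frac{113359034046268633}{37185829273} \approx -3.0484 \cdot 10^{6}$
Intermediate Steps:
$j = -437847$ ($j = 3 + \left(6 - 437856\right) = 3 - 437850 = -437847$)
$\left(\frac{j}{198707} - \frac{406588}{274980 - 649258}\right) - 3048446 = \left(- \frac{437847}{198707} - \frac{406588}{274980 - 649258}\right) - 3048446 = \left(\left(-437847\right) \frac{1}{198707} - \frac{406588}{-374278}\right) - 3048446 = \left(- \frac{437847}{198707} - - \frac{203294}{187139}\right) - 3048446 = \left(- \frac{437847}{198707} + \frac{203294}{187139}\right) - 3048446 = - \frac{41542308875}{37185829273} - 3048446 = - \frac{113359034046268633}{37185829273}$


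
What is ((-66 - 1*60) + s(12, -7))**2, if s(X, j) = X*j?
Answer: 44100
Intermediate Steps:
((-66 - 1*60) + s(12, -7))**2 = ((-66 - 1*60) + 12*(-7))**2 = ((-66 - 60) - 84)**2 = (-126 - 84)**2 = (-210)**2 = 44100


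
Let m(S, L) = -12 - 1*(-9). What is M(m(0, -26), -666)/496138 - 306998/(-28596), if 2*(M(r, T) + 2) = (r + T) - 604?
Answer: 76147557589/7093781124 ≈ 10.734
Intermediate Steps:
m(S, L) = -3 (m(S, L) = -12 + 9 = -3)
M(r, T) = -304 + T/2 + r/2 (M(r, T) = -2 + ((r + T) - 604)/2 = -2 + ((T + r) - 604)/2 = -2 + (-604 + T + r)/2 = -2 + (-302 + T/2 + r/2) = -304 + T/2 + r/2)
M(m(0, -26), -666)/496138 - 306998/(-28596) = (-304 + (½)*(-666) + (½)*(-3))/496138 - 306998/(-28596) = (-304 - 333 - 3/2)*(1/496138) - 306998*(-1/28596) = -1277/2*1/496138 + 153499/14298 = -1277/992276 + 153499/14298 = 76147557589/7093781124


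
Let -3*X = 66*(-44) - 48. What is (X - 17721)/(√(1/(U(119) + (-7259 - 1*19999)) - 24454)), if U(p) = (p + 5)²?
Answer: 5579*I*√3452462781378/96854143 ≈ 107.03*I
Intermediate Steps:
U(p) = (5 + p)²
X = 984 (X = -(66*(-44) - 48)/3 = -(-2904 - 48)/3 = -⅓*(-2952) = 984)
(X - 17721)/(√(1/(U(119) + (-7259 - 1*19999)) - 24454)) = (984 - 17721)/(√(1/((5 + 119)² + (-7259 - 1*19999)) - 24454)) = -16737/√(1/(124² + (-7259 - 19999)) - 24454) = -16737/√(1/(15376 - 27258) - 24454) = -16737/√(1/(-11882) - 24454) = -16737/√(-1/11882 - 24454) = -16737*(-I*√3452462781378/290562429) = -(-5579)*I*√3452462781378/96854143 = 5579*I*√3452462781378/96854143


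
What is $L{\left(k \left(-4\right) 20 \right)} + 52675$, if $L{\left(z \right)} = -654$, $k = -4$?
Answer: $52021$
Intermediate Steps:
$L{\left(k \left(-4\right) 20 \right)} + 52675 = -654 + 52675 = 52021$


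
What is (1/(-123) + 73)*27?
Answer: 80802/41 ≈ 1970.8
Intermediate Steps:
(1/(-123) + 73)*27 = (-1/123 + 73)*27 = (8978/123)*27 = 80802/41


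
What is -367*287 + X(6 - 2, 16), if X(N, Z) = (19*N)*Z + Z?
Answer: -104097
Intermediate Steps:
X(N, Z) = Z + 19*N*Z (X(N, Z) = 19*N*Z + Z = Z + 19*N*Z)
-367*287 + X(6 - 2, 16) = -367*287 + 16*(1 + 19*(6 - 2)) = -105329 + 16*(1 + 19*4) = -105329 + 16*(1 + 76) = -105329 + 16*77 = -105329 + 1232 = -104097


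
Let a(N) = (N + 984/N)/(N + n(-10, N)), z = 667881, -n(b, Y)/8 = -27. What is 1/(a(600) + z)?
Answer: 20400/13624787441 ≈ 1.4973e-6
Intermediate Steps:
n(b, Y) = 216 (n(b, Y) = -8*(-27) = 216)
a(N) = (N + 984/N)/(216 + N) (a(N) = (N + 984/N)/(N + 216) = (N + 984/N)/(216 + N))
1/(a(600) + z) = 1/((984 + 600**2)/(600*(216 + 600)) + 667881) = 1/((1/600)*(984 + 360000)/816 + 667881) = 1/((1/600)*(1/816)*360984 + 667881) = 1/(15041/20400 + 667881) = 1/(13624787441/20400) = 20400/13624787441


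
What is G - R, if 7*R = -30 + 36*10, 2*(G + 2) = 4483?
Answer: 30693/14 ≈ 2192.4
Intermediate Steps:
G = 4479/2 (G = -2 + (½)*4483 = -2 + 4483/2 = 4479/2 ≈ 2239.5)
R = 330/7 (R = (-30 + 36*10)/7 = (-30 + 360)/7 = (⅐)*330 = 330/7 ≈ 47.143)
G - R = 4479/2 - 1*330/7 = 4479/2 - 330/7 = 30693/14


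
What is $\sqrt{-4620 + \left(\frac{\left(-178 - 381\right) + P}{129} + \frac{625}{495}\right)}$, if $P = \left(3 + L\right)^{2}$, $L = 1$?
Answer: $\frac{2 i \sqrt{2327146283}}{1419} \approx 67.992 i$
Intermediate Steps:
$P = 16$ ($P = \left(3 + 1\right)^{2} = 4^{2} = 16$)
$\sqrt{-4620 + \left(\frac{\left(-178 - 381\right) + P}{129} + \frac{625}{495}\right)} = \sqrt{-4620 + \left(\frac{\left(-178 - 381\right) + 16}{129} + \frac{625}{495}\right)} = \sqrt{-4620 + \left(\left(-559 + 16\right) \frac{1}{129} + 625 \cdot \frac{1}{495}\right)} = \sqrt{-4620 + \left(\left(-543\right) \frac{1}{129} + \frac{125}{99}\right)} = \sqrt{-4620 + \left(- \frac{181}{43} + \frac{125}{99}\right)} = \sqrt{-4620 - \frac{12544}{4257}} = \sqrt{- \frac{19679884}{4257}} = \frac{2 i \sqrt{2327146283}}{1419}$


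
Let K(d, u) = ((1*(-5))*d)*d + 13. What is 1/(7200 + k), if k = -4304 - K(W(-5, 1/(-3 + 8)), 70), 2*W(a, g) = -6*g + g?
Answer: 4/11537 ≈ 0.00034671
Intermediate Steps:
W(a, g) = -5*g/2 (W(a, g) = (-6*g + g)/2 = (-5*g)/2 = -5*g/2)
K(d, u) = 13 - 5*d² (K(d, u) = (-5*d)*d + 13 = -5*d² + 13 = 13 - 5*d²)
k = -17263/4 (k = -4304 - (13 - 5*25/(4*(-3 + 8)²)) = -4304 - (13 - 5*(-5/2/5)²) = -4304 - (13 - 5*(-5/2*⅕)²) = -4304 - (13 - 5*(-½)²) = -4304 - (13 - 5*¼) = -4304 - (13 - 5/4) = -4304 - 1*47/4 = -4304 - 47/4 = -17263/4 ≈ -4315.8)
1/(7200 + k) = 1/(7200 - 17263/4) = 1/(11537/4) = 4/11537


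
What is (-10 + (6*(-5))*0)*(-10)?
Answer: 100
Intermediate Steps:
(-10 + (6*(-5))*0)*(-10) = (-10 - 30*0)*(-10) = (-10 + 0)*(-10) = -10*(-10) = 100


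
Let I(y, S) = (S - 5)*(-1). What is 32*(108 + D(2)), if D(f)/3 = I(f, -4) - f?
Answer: 4128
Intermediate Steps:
I(y, S) = 5 - S (I(y, S) = (-5 + S)*(-1) = 5 - S)
D(f) = 27 - 3*f (D(f) = 3*((5 - 1*(-4)) - f) = 3*((5 + 4) - f) = 3*(9 - f) = 27 - 3*f)
32*(108 + D(2)) = 32*(108 + (27 - 3*2)) = 32*(108 + (27 - 6)) = 32*(108 + 21) = 32*129 = 4128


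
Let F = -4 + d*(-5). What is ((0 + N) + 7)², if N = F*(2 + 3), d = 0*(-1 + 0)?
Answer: 169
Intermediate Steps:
d = 0 (d = 0*(-1) = 0)
F = -4 (F = -4 + 0*(-5) = -4 + 0 = -4)
N = -20 (N = -4*(2 + 3) = -4*5 = -20)
((0 + N) + 7)² = ((0 - 20) + 7)² = (-20 + 7)² = (-13)² = 169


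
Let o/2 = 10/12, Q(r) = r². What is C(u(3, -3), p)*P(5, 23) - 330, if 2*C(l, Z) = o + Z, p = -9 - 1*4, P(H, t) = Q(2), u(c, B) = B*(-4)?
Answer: -1058/3 ≈ -352.67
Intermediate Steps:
u(c, B) = -4*B
P(H, t) = 4 (P(H, t) = 2² = 4)
p = -13 (p = -9 - 4 = -13)
o = 5/3 (o = 2*(10/12) = 2*(10*(1/12)) = 2*(⅚) = 5/3 ≈ 1.6667)
C(l, Z) = ⅚ + Z/2 (C(l, Z) = (5/3 + Z)/2 = ⅚ + Z/2)
C(u(3, -3), p)*P(5, 23) - 330 = (⅚ + (½)*(-13))*4 - 330 = (⅚ - 13/2)*4 - 330 = -17/3*4 - 330 = -68/3 - 330 = -1058/3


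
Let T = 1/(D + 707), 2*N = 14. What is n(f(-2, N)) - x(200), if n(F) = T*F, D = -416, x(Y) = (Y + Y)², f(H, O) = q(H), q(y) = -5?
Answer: -46560005/291 ≈ -1.6000e+5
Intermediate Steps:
N = 7 (N = (½)*14 = 7)
f(H, O) = -5
x(Y) = 4*Y² (x(Y) = (2*Y)² = 4*Y²)
T = 1/291 (T = 1/(-416 + 707) = 1/291 ≈ 0.0034364)
n(F) = F/291
n(f(-2, N)) - x(200) = (1/291)*(-5) - 4*200² = -5/291 - 4*40000 = -5/291 - 1*160000 = -5/291 - 160000 = -46560005/291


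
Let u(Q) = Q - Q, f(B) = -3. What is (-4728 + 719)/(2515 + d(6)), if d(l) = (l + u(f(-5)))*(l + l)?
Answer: -4009/2587 ≈ -1.5497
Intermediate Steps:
u(Q) = 0
d(l) = 2*l² (d(l) = (l + 0)*(l + l) = l*(2*l) = 2*l²)
(-4728 + 719)/(2515 + d(6)) = (-4728 + 719)/(2515 + 2*6²) = -4009/(2515 + 2*36) = -4009/(2515 + 72) = -4009/2587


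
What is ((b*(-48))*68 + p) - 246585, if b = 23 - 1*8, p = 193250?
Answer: -102295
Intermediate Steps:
b = 15 (b = 23 - 8 = 15)
((b*(-48))*68 + p) - 246585 = ((15*(-48))*68 + 193250) - 246585 = (-720*68 + 193250) - 246585 = (-48960 + 193250) - 246585 = 144290 - 246585 = -102295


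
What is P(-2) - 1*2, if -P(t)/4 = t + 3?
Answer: -6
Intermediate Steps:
P(t) = -12 - 4*t (P(t) = -4*(t + 3) = -4*(3 + t) = -12 - 4*t)
P(-2) - 1*2 = (-12 - 4*(-2)) - 1*2 = (-12 + 8) - 2 = -4 - 2 = -6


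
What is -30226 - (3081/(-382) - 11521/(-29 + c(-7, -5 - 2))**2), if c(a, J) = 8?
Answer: -5086172669/168462 ≈ -30192.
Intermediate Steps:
-30226 - (3081/(-382) - 11521/(-29 + c(-7, -5 - 2))**2) = -30226 - (3081/(-382) - 11521/(-29 + 8)**2) = -30226 - (3081*(-1/382) - 11521/((-21)**2)) = -30226 - (-3081/382 - 11521/441) = -30226 - 1*(-5759743/168462) = -30226 + 5759743/168462 = -5086172669/168462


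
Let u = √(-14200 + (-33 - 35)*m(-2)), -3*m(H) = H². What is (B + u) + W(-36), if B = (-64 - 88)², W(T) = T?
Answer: 23068 + 2*I*√31746/3 ≈ 23068.0 + 118.78*I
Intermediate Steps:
B = 23104 (B = (-152)² = 23104)
m(H) = -H²/3
u = 2*I*√31746/3 (u = √(-14200 + (-33 - 35)*(-⅓*(-2)²)) = √(-14200 - (-68)*4/3) = √(-14200 - 68*(-4/3)) = √(-14200 + 272/3) = √(-42328/3) = 2*I*√31746/3 ≈ 118.78*I)
(B + u) + W(-36) = (23104 + 2*I*√31746/3) - 36 = 23068 + 2*I*√31746/3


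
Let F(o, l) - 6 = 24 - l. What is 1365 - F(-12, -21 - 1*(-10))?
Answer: 1324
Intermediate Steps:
F(o, l) = 30 - l (F(o, l) = 6 + (24 - l) = 30 - l)
1365 - F(-12, -21 - 1*(-10)) = 1365 - (30 - (-21 - 1*(-10))) = 1365 - (30 - (-21 + 10)) = 1365 - (30 - 1*(-11)) = 1365 - (30 + 11) = 1365 - 1*41 = 1365 - 41 = 1324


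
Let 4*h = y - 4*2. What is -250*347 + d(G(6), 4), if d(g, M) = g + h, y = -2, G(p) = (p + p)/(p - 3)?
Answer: -173497/2 ≈ -86749.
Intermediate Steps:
G(p) = 2*p/(-3 + p) (G(p) = (2*p)/(-3 + p) = 2*p/(-3 + p))
h = -5/2 (h = (-2 - 4*2)/4 = (-2 - 8)/4 = (¼)*(-10) = -5/2 ≈ -2.5000)
d(g, M) = -5/2 + g (d(g, M) = g - 5/2 = -5/2 + g)
-250*347 + d(G(6), 4) = -250*347 + (-5/2 + 2*6/(-3 + 6)) = -86750 + (-5/2 + 2*6/3) = -86750 + (-5/2 + 2*6*(⅓)) = -86750 + (-5/2 + 4) = -86750 + 3/2 = -173497/2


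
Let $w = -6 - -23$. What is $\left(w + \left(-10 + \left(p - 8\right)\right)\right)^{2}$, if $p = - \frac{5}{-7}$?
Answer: $\frac{4}{49} \approx 0.081633$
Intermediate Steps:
$p = \frac{5}{7}$ ($p = \left(-5\right) \left(- \frac{1}{7}\right) = \frac{5}{7} \approx 0.71429$)
$w = 17$ ($w = -6 + 23 = 17$)
$\left(w + \left(-10 + \left(p - 8\right)\right)\right)^{2} = \left(17 + \left(-10 + \left(\frac{5}{7} - 8\right)\right)\right)^{2} = \left(17 - \frac{121}{7}\right)^{2} = \left(- \frac{2}{7}\right)^{2} = \frac{4}{49}$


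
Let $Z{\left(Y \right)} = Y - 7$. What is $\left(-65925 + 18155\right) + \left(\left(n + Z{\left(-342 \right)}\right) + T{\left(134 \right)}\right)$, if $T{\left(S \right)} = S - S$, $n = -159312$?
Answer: $-207431$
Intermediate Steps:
$T{\left(S \right)} = 0$
$Z{\left(Y \right)} = -7 + Y$
$\left(-65925 + 18155\right) + \left(\left(n + Z{\left(-342 \right)}\right) + T{\left(134 \right)}\right) = \left(-65925 + 18155\right) + \left(\left(-159312 - 349\right) + 0\right) = -47770 + \left(\left(-159312 - 349\right) + 0\right) = -47770 + \left(-159661 + 0\right) = -47770 - 159661 = -207431$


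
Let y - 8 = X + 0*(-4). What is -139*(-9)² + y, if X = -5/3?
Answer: -33758/3 ≈ -11253.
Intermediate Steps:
X = -5/3 (X = -5*⅓ = -5/3 ≈ -1.6667)
y = 19/3 (y = 8 + (-5/3 + 0*(-4)) = 8 + (-5/3 + 0) = 8 - 5/3 = 19/3 ≈ 6.3333)
-139*(-9)² + y = -139*(-9)² + 19/3 = -139*81 + 19/3 = -11259 + 19/3 = -33758/3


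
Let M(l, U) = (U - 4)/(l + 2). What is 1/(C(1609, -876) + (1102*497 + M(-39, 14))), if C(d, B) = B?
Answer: 37/20232256 ≈ 1.8288e-6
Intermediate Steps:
M(l, U) = (-4 + U)/(2 + l)
1/(C(1609, -876) + (1102*497 + M(-39, 14))) = 1/(-876 + (1102*497 + (-4 + 14)/(2 - 39))) = 1/(-876 + (547694 + 10/(-37))) = 1/(-876 + (547694 - 1/37*10)) = 1/(-876 + (547694 - 10/37)) = 1/(-876 + 20264668/37) = 1/(20232256/37) = 37/20232256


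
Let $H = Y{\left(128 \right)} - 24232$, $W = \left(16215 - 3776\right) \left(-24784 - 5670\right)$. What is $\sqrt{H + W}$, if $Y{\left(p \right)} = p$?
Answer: $3 i \sqrt{42093490} \approx 19464.0 i$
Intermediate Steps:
$W = -378817306$ ($W = 12439 \left(-30454\right) = -378817306$)
$H = -24104$ ($H = 128 - 24232 = -24104$)
$\sqrt{H + W} = \sqrt{-24104 - 378817306} = \sqrt{-378841410} = 3 i \sqrt{42093490}$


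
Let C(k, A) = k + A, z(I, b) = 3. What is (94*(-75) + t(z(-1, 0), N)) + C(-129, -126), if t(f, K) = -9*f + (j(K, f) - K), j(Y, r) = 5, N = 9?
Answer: -7336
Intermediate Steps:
t(f, K) = 5 - K - 9*f (t(f, K) = -9*f + (5 - K) = 5 - K - 9*f)
C(k, A) = A + k
(94*(-75) + t(z(-1, 0), N)) + C(-129, -126) = (94*(-75) + (5 - 1*9 - 9*3)) + (-126 - 129) = (-7050 + (5 - 9 - 27)) - 255 = (-7050 - 31) - 255 = -7081 - 255 = -7336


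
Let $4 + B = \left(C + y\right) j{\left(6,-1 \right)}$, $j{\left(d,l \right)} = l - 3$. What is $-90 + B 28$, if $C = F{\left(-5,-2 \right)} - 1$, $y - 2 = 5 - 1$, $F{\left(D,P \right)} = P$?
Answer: $-538$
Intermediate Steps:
$j{\left(d,l \right)} = -3 + l$
$y = 6$ ($y = 2 + \left(5 - 1\right) = 2 + 4 = 6$)
$C = -3$ ($C = -2 - 1 = -3$)
$B = -16$ ($B = -4 + \left(-3 + 6\right) \left(-3 - 1\right) = -4 + 3 \left(-4\right) = -4 - 12 = -16$)
$-90 + B 28 = -90 - 448 = -538$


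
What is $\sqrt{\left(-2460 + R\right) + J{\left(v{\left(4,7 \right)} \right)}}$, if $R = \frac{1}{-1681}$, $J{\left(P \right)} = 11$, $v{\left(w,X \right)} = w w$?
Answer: $\frac{i \sqrt{4116770}}{41} \approx 49.487 i$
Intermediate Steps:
$v{\left(w,X \right)} = w^{2}$
$R = - \frac{1}{1681} \approx -0.00059488$
$\sqrt{\left(-2460 + R\right) + J{\left(v{\left(4,7 \right)} \right)}} = \sqrt{\left(-2460 - \frac{1}{1681}\right) + 11} = \sqrt{- \frac{4135261}{1681} + 11} = \sqrt{- \frac{4116770}{1681}} = \frac{i \sqrt{4116770}}{41}$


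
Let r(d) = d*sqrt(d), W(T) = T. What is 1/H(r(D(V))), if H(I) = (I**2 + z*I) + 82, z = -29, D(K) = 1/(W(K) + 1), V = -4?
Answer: 59751/4920076 - 2349*I*sqrt(3)/4920076 ≈ 0.012144 - 0.00082694*I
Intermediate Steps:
D(K) = 1/(1 + K) (D(K) = 1/(K + 1) = 1/(1 + K))
r(d) = d**(3/2)
H(I) = 82 + I**2 - 29*I (H(I) = (I**2 - 29*I) + 82 = 82 + I**2 - 29*I)
1/H(r(D(V))) = 1/(82 + ((1/(1 - 4))**(3/2))**2 - 29*(-I*sqrt(3)/9)) = 1/(82 + ((1/(-3))**(3/2))**2 - 29*(-I*sqrt(3)/9)) = 1/(82 + ((-1/3)**(3/2))**2 - (-29)*I*sqrt(3)/9) = 1/(82 + (-I*sqrt(3)/9)**2 - (-29)*I*sqrt(3)/9) = 1/(82 - 1/27 + 29*I*sqrt(3)/9) = 1/(2213/27 + 29*I*sqrt(3)/9)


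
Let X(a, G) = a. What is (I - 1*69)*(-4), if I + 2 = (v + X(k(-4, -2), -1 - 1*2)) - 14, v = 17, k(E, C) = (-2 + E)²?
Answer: 128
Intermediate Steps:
I = 37 (I = -2 + ((17 + (-2 - 4)²) - 14) = -2 + ((17 + (-6)²) - 14) = -2 + ((17 + 36) - 14) = -2 + (53 - 14) = -2 + 39 = 37)
(I - 1*69)*(-4) = (37 - 1*69)*(-4) = (37 - 69)*(-4) = -32*(-4) = 128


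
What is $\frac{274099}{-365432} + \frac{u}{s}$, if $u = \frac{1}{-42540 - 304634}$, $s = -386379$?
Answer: $- \frac{1081407161776183}{1441744705183608} \approx -0.75007$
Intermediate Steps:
$u = - \frac{1}{347174}$ ($u = \frac{1}{-347174} = - \frac{1}{347174} \approx -2.8804 \cdot 10^{-6}$)
$\frac{274099}{-365432} + \frac{u}{s} = \frac{274099}{-365432} - \frac{1}{347174 \left(-386379\right)} = 274099 \left(- \frac{1}{365432}\right) - - \frac{1}{134140742946} = - \frac{274099}{365432} + \frac{1}{134140742946} = - \frac{1081407161776183}{1441744705183608}$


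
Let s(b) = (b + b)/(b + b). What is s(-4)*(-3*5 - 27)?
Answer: -42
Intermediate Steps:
s(b) = 1 (s(b) = (2*b)/((2*b)) = (2*b)*(1/(2*b)) = 1)
s(-4)*(-3*5 - 27) = 1*(-3*5 - 27) = 1*(-15 - 27) = 1*(-42) = -42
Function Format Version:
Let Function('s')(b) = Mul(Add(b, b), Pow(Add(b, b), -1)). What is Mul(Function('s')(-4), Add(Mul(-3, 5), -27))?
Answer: -42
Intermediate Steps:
Function('s')(b) = 1 (Function('s')(b) = Mul(Mul(2, b), Pow(Mul(2, b), -1)) = Mul(Mul(2, b), Mul(Rational(1, 2), Pow(b, -1))) = 1)
Mul(Function('s')(-4), Add(Mul(-3, 5), -27)) = Mul(1, Add(Mul(-3, 5), -27)) = Mul(1, Add(-15, -27)) = Mul(1, -42) = -42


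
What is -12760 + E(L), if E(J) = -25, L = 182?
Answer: -12785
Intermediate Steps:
-12760 + E(L) = -12760 - 25 = -12785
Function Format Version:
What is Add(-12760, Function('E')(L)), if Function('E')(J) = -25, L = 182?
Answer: -12785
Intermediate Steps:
Add(-12760, Function('E')(L)) = Add(-12760, -25) = -12785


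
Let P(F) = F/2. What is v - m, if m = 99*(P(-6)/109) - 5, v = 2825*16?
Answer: 4927642/109 ≈ 45208.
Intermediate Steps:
v = 45200
P(F) = F/2 (P(F) = F*(1/2) = F/2)
m = -842/109 (m = 99*(((1/2)*(-6))/109) - 5 = 99*(-3*1/109) - 5 = 99*(-3/109) - 5 = -297/109 - 5 = -842/109 ≈ -7.7248)
v - m = 45200 - 1*(-842/109) = 45200 + 842/109 = 4927642/109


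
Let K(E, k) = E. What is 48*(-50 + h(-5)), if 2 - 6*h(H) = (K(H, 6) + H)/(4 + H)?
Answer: -2464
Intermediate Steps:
h(H) = 1/3 - H/(3*(4 + H)) (h(H) = 1/3 - (H + H)/(6*(4 + H)) = 1/3 - 2*H/(6*(4 + H)) = 1/3 - H/(3*(4 + H)))
48*(-50 + h(-5)) = 48*(-50 + 4/(3*(4 - 5))) = 48*(-50 + (4/3)/(-1)) = 48*(-50 + (4/3)*(-1)) = 48*(-50 - 4/3) = 48*(-154/3) = -2464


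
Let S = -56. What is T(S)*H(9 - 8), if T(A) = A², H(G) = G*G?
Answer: 3136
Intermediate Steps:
H(G) = G²
T(S)*H(9 - 8) = (-56)²*(9 - 8)² = 3136*1² = 3136*1 = 3136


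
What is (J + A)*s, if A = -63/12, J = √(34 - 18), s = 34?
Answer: -85/2 ≈ -42.500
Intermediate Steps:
J = 4 (J = √16 = 4)
A = -21/4 (A = -63*1/12 = -21/4 ≈ -5.2500)
(J + A)*s = (4 - 21/4)*34 = -5/4*34 = -85/2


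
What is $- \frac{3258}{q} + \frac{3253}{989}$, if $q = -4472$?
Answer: $\frac{206623}{51428} \approx 4.0177$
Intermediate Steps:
$- \frac{3258}{q} + \frac{3253}{989} = - \frac{3258}{-4472} + \frac{3253}{989} = \left(-3258\right) \left(- \frac{1}{4472}\right) + 3253 \cdot \frac{1}{989} = \frac{1629}{2236} + \frac{3253}{989} = \frac{206623}{51428}$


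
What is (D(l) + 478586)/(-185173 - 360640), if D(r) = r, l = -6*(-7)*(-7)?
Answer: -478292/545813 ≈ -0.87629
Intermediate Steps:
l = -294 (l = 42*(-7) = -294)
(D(l) + 478586)/(-185173 - 360640) = (-294 + 478586)/(-185173 - 360640) = 478292/(-545813) = 478292*(-1/545813) = -478292/545813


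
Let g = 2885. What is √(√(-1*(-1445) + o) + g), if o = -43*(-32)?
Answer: √(2885 + √2821) ≈ 54.204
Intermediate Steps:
o = 1376
√(√(-1*(-1445) + o) + g) = √(√(-1*(-1445) + 1376) + 2885) = √(√(1445 + 1376) + 2885) = √(√2821 + 2885) = √(2885 + √2821)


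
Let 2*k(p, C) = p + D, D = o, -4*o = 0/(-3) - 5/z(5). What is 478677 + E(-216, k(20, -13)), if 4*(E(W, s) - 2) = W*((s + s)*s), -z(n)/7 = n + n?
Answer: 1467328997/3136 ≈ 4.6790e+5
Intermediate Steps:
z(n) = -14*n (z(n) = -7*(n + n) = -14*n)
o = -1/56 (o = -(0/(-3) - 5/((-14*5)))/4 = -(0*(-⅓) - 5/(-70))/4 = -(0 - 5*(-1/70))/4 = -(0 + 1/14)/4 = -¼*1/14 = -1/56 ≈ -0.017857)
D = -1/56 ≈ -0.017857
k(p, C) = -1/112 + p/2 (k(p, C) = (p - 1/56)/2 = (-1/56 + p)/2 = -1/112 + p/2)
E(W, s) = 2 + W*s²/2 (E(W, s) = 2 + (W*((s + s)*s))/4 = 2 + (W*((2*s)*s))/4 = 2 + (W*(2*s²))/4 = 2 + (2*W*s²)/4 = 2 + W*s²/2)
478677 + E(-216, k(20, -13)) = 478677 + (2 + (½)*(-216)*(-1/112 + (½)*20)²) = 478677 + (2 + (½)*(-216)*(-1/112 + 10)²) = 478677 + (2 + (½)*(-216)*(1119/112)²) = 478677 + (2 + (½)*(-216)*(1252161/12544)) = 478677 + (2 - 33808347/3136) = 478677 - 33802075/3136 = 1467328997/3136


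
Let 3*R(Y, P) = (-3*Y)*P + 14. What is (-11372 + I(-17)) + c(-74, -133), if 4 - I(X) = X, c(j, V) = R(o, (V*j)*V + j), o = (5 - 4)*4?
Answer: 15674681/3 ≈ 5.2249e+6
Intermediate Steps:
o = 4 (o = 1*4 = 4)
R(Y, P) = 14/3 - P*Y (R(Y, P) = ((-3*Y)*P + 14)/3 = (-3*P*Y + 14)/3 = (14 - 3*P*Y)/3 = 14/3 - P*Y)
c(j, V) = 14/3 - 4*j - 4*j*V**2 (c(j, V) = 14/3 - 1*((V*j)*V + j)*4 = 14/3 - 1*(j*V**2 + j)*4 = 14/3 - 1*(j + j*V**2)*4 = 14/3 + (-4*j - 4*j*V**2) = 14/3 - 4*j - 4*j*V**2)
I(X) = 4 - X
(-11372 + I(-17)) + c(-74, -133) = (-11372 + (4 - 1*(-17))) + (14/3 - 4*(-74)*(1 + (-133)**2)) = (-11372 + (4 + 17)) + (14/3 - 4*(-74)*(1 + 17689)) = (-11372 + 21) + (14/3 - 4*(-74)*17690) = -11351 + (14/3 + 5236240) = -11351 + 15708734/3 = 15674681/3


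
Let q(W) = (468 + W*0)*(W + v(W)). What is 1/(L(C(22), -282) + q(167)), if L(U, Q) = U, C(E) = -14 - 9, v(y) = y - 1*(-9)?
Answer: 1/160501 ≈ 6.2305e-6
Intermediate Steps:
v(y) = 9 + y (v(y) = y + 9 = 9 + y)
C(E) = -23
q(W) = 4212 + 936*W (q(W) = (468 + W*0)*(W + (9 + W)) = (468 + 0)*(9 + 2*W) = 468*(9 + 2*W) = 4212 + 936*W)
1/(L(C(22), -282) + q(167)) = 1/(-23 + (4212 + 936*167)) = 1/(-23 + (4212 + 156312)) = 1/(-23 + 160524) = 1/160501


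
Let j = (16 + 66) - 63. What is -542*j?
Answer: -10298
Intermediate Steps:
j = 19 (j = 82 - 63 = 19)
-542*j = -542*19 = -10298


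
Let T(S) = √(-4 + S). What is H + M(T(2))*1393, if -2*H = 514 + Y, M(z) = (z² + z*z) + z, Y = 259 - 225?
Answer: -5846 + 1393*I*√2 ≈ -5846.0 + 1970.0*I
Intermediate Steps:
Y = 34
M(z) = z + 2*z² (M(z) = (z² + z²) + z = 2*z² + z = z + 2*z²)
H = -274 (H = -(514 + 34)/2 = -½*548 = -274)
H + M(T(2))*1393 = -274 + (√(-4 + 2)*(1 + 2*√(-4 + 2)))*1393 = -274 + (√(-2)*(1 + 2*√(-2)))*1393 = -274 + ((I*√2)*(1 + 2*(I*√2)))*1393 = -274 + ((I*√2)*(1 + 2*I*√2))*1393 = -274 + (I*√2*(1 + 2*I*√2))*1393 = -274 + 1393*I*√2*(1 + 2*I*√2)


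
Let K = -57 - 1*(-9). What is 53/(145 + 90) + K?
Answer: -11227/235 ≈ -47.774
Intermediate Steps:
K = -48 (K = -57 + 9 = -48)
53/(145 + 90) + K = 53/(145 + 90) - 48 = 53/235 - 48 = -11227/235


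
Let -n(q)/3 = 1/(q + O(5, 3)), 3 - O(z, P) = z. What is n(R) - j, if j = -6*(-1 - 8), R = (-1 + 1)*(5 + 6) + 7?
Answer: -273/5 ≈ -54.600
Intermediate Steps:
R = 7 (R = 0*11 + 7 = 0 + 7 = 7)
O(z, P) = 3 - z
j = 54 (j = -6*(-9) = 54)
n(q) = -3/(-2 + q) (n(q) = -3/(q + (3 - 1*5)) = -3/(q + (3 - 5)) = -3/(q - 2) = -3/(-2 + q))
n(R) - j = -3/(-2 + 7) - 1*54 = -3/5 - 54 = -3*⅕ - 54 = -⅗ - 54 = -273/5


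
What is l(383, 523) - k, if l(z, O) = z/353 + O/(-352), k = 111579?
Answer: -13864410027/124256 ≈ -1.1158e+5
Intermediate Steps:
l(z, O) = -O/352 + z/353 (l(z, O) = z*(1/353) + O*(-1/352) = z/353 - O/352 = -O/352 + z/353)
l(383, 523) - k = (-1/352*523 + (1/353)*383) - 1*111579 = (-523/352 + 383/353) - 111579 = -49803/124256 - 111579 = -13864410027/124256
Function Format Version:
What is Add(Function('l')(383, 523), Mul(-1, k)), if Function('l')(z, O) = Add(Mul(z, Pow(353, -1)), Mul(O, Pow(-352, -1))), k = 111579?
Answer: Rational(-13864410027, 124256) ≈ -1.1158e+5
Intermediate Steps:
Function('l')(z, O) = Add(Mul(Rational(-1, 352), O), Mul(Rational(1, 353), z)) (Function('l')(z, O) = Add(Mul(z, Rational(1, 353)), Mul(O, Rational(-1, 352))) = Add(Mul(Rational(1, 353), z), Mul(Rational(-1, 352), O)) = Add(Mul(Rational(-1, 352), O), Mul(Rational(1, 353), z)))
Add(Function('l')(383, 523), Mul(-1, k)) = Add(Add(Mul(Rational(-1, 352), 523), Mul(Rational(1, 353), 383)), Mul(-1, 111579)) = Add(Add(Rational(-523, 352), Rational(383, 353)), -111579) = Add(Rational(-49803, 124256), -111579) = Rational(-13864410027, 124256)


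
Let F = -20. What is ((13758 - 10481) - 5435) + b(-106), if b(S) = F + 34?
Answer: -2144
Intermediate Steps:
b(S) = 14 (b(S) = -20 + 34 = 14)
((13758 - 10481) - 5435) + b(-106) = ((13758 - 10481) - 5435) + 14 = (3277 - 5435) + 14 = -2158 + 14 = -2144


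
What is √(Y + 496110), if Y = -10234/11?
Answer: 8*√936199/11 ≈ 703.69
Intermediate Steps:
Y = -10234/11 ≈ -930.36
√(Y + 496110) = √(-10234/11 + 496110) = √(5446976/11) = 8*√936199/11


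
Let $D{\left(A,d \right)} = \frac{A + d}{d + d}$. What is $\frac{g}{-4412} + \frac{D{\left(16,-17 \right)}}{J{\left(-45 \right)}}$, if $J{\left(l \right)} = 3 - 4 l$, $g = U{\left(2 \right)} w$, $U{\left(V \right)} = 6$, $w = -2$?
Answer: $\frac{19769}{6862866} \approx 0.0028806$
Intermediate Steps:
$D{\left(A,d \right)} = \frac{A + d}{2 d}$
$g = -12$ ($g = 6 \left(-2\right) = -12$)
$\frac{g}{-4412} + \frac{D{\left(16,-17 \right)}}{J{\left(-45 \right)}} = - \frac{12}{-4412} + \frac{\frac{1}{2} \frac{1}{-17} \left(16 - 17\right)}{3 - -180} = \left(-12\right) \left(- \frac{1}{4412}\right) + \frac{\frac{1}{2} \left(- \frac{1}{17}\right) \left(-1\right)}{3 + 180} = \frac{3}{1103} + \frac{1}{34 \cdot 183} = \frac{3}{1103} + \frac{1}{34} \cdot \frac{1}{183} = \frac{3}{1103} + \frac{1}{6222} = \frac{19769}{6862866}$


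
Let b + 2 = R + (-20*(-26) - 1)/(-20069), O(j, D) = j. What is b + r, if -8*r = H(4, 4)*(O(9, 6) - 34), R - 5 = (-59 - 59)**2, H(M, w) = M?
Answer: 559502613/40138 ≈ 13939.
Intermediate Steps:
R = 13929 (R = 5 + (-59 - 59)**2 = 5 + (-118)**2 = 5 + 13924 = 13929)
b = 279500444/20069 (b = -2 + (13929 + (-20*(-26) - 1)/(-20069)) = -2 + (13929 + (520 - 1)*(-1/20069)) = -2 + (13929 + 519*(-1/20069)) = -2 + (13929 - 519/20069) = -2 + 279540582/20069 = 279500444/20069 ≈ 13927.)
r = 25/2 (r = -(9 - 34)/2 = -(-25)/2 = -1/8*(-100) = 25/2 ≈ 12.500)
b + r = 279500444/20069 + 25/2 = 559502613/40138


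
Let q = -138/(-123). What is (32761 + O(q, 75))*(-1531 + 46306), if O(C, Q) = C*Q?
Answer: 60296298525/41 ≈ 1.4706e+9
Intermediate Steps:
q = 46/41 (q = -138*(-1/123) = 46/41 ≈ 1.1220)
(32761 + O(q, 75))*(-1531 + 46306) = (32761 + (46/41)*75)*(-1531 + 46306) = (32761 + 3450/41)*44775 = (1346651/41)*44775 = 60296298525/41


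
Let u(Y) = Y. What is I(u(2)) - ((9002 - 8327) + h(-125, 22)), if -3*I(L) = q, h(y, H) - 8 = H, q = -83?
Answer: -2032/3 ≈ -677.33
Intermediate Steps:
h(y, H) = 8 + H
I(L) = 83/3 (I(L) = -⅓*(-83) = 83/3)
I(u(2)) - ((9002 - 8327) + h(-125, 22)) = 83/3 - ((9002 - 8327) + (8 + 22)) = 83/3 - (675 + 30) = 83/3 - 1*705 = 83/3 - 705 = -2032/3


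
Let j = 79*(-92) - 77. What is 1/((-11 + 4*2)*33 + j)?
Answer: -1/7444 ≈ -0.00013434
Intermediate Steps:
j = -7345 (j = -7268 - 77 = -7345)
1/((-11 + 4*2)*33 + j) = 1/((-11 + 4*2)*33 - 7345) = 1/((-11 + 8)*33 - 7345) = 1/(-3*33 - 7345) = 1/(-99 - 7345) = 1/(-7444) = -1/7444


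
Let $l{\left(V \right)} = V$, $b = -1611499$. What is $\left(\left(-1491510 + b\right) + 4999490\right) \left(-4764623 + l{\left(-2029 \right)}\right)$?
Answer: $-9039864951612$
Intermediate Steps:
$\left(\left(-1491510 + b\right) + 4999490\right) \left(-4764623 + l{\left(-2029 \right)}\right) = \left(\left(-1491510 - 1611499\right) + 4999490\right) \left(-4764623 - 2029\right) = \left(-3103009 + 4999490\right) \left(-4766652\right) = 1896481 \left(-4766652\right) = -9039864951612$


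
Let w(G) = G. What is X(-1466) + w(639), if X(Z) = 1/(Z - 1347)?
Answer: 1797506/2813 ≈ 639.00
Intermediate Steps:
X(Z) = 1/(-1347 + Z)
X(-1466) + w(639) = 1/(-1347 - 1466) + 639 = 1/(-2813) + 639 = -1/2813 + 639 = 1797506/2813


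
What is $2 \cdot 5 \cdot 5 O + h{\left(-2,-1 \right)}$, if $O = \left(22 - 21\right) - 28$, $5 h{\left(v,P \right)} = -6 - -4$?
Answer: $- \frac{6752}{5} \approx -1350.4$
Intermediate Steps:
$h{\left(v,P \right)} = - \frac{2}{5}$ ($h{\left(v,P \right)} = \frac{-6 - -4}{5} = \frac{-6 + 4}{5} = \frac{1}{5} \left(-2\right) = - \frac{2}{5}$)
$O = -27$ ($O = 1 - 28 = -27$)
$2 \cdot 5 \cdot 5 O + h{\left(-2,-1 \right)} = 2 \cdot 5 \cdot 5 \left(-27\right) - \frac{2}{5} = 10 \cdot 5 \left(-27\right) - \frac{2}{5} = 50 \left(-27\right) - \frac{2}{5} = -1350 - \frac{2}{5} = - \frac{6752}{5}$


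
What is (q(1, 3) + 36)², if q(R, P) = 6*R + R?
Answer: 1849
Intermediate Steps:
q(R, P) = 7*R
(q(1, 3) + 36)² = (7*1 + 36)² = (7 + 36)² = 43² = 1849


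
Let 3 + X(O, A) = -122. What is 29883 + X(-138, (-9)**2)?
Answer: 29758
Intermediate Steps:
X(O, A) = -125 (X(O, A) = -3 - 122 = -125)
29883 + X(-138, (-9)**2) = 29883 - 125 = 29758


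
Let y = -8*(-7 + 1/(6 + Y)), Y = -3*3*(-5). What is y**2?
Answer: 8111104/2601 ≈ 3118.5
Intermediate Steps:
Y = 45 (Y = -9*(-5) = 45)
y = 2848/51 (y = -8*(-7 + 1/(6 + 45)) = -8*(-7 + 1/51) = -8*(-356/51) = 2848/51 ≈ 55.843)
y**2 = (2848/51)**2 = 8111104/2601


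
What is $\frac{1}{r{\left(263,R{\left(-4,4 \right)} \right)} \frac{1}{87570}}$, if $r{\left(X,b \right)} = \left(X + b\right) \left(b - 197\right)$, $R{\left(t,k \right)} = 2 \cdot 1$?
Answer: $- \frac{5838}{3445} \approx -1.6946$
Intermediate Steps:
$R{\left(t,k \right)} = 2$
$r{\left(X,b \right)} = \left(-197 + b\right) \left(X + b\right)$ ($r{\left(X,b \right)} = \left(X + b\right) \left(-197 + b\right) = \left(-197 + b\right) \left(X + b\right)$)
$\frac{1}{r{\left(263,R{\left(-4,4 \right)} \right)} \frac{1}{87570}} = \frac{1}{\left(2^{2} - 51811 - 394 + 263 \cdot 2\right) \frac{1}{87570}} = \frac{1}{\left(4 - 51811 - 394 + 526\right) \frac{1}{87570}} = \frac{1}{\left(-51675\right) \frac{1}{87570}} = \frac{1}{- \frac{3445}{5838}} = - \frac{5838}{3445}$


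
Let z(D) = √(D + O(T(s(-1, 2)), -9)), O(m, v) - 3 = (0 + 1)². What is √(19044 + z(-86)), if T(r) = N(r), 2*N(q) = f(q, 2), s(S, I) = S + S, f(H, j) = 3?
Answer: √(19044 + I*√82) ≈ 138.0 + 0.0328*I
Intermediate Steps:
s(S, I) = 2*S
N(q) = 3/2 (N(q) = (½)*3 = 3/2)
T(r) = 3/2
O(m, v) = 4 (O(m, v) = 3 + (0 + 1)² = 3 + 1² = 3 + 1 = 4)
z(D) = √(4 + D) (z(D) = √(D + 4) = √(4 + D))
√(19044 + z(-86)) = √(19044 + √(4 - 86)) = √(19044 + √(-82)) = √(19044 + I*√82)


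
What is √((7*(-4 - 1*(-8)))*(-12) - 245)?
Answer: I*√581 ≈ 24.104*I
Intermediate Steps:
√((7*(-4 - 1*(-8)))*(-12) - 245) = √((7*(-4 + 8))*(-12) - 245) = √((7*4)*(-12) - 245) = √(28*(-12) - 245) = √(-336 - 245) = √(-581) = I*√581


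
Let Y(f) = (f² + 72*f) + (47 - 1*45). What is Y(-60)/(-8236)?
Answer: 359/4118 ≈ 0.087178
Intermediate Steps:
Y(f) = 2 + f² + 72*f (Y(f) = (f² + 72*f) + (47 - 45) = (f² + 72*f) + 2 = 2 + f² + 72*f)
Y(-60)/(-8236) = (2 + (-60)² + 72*(-60))/(-8236) = (2 + 3600 - 4320)*(-1/8236) = -718*(-1/8236) = 359/4118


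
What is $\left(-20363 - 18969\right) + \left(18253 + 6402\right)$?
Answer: $-14677$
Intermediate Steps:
$\left(-20363 - 18969\right) + \left(18253 + 6402\right) = -39332 + 24655 = -14677$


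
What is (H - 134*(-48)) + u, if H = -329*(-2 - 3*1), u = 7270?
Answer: 15347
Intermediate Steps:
H = 1645 (H = -329*(-2 - 3) = -329*(-5) = 1645)
(H - 134*(-48)) + u = (1645 - 134*(-48)) + 7270 = (1645 + 6432) + 7270 = 8077 + 7270 = 15347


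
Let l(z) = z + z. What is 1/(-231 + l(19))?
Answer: -1/193 ≈ -0.0051813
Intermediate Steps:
l(z) = 2*z
1/(-231 + l(19)) = 1/(-231 + 2*19) = 1/(-231 + 38) = 1/(-193) = -1/193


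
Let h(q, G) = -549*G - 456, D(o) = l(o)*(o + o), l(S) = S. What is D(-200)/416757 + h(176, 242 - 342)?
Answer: 22689998108/416757 ≈ 54444.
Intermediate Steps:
D(o) = 2*o² (D(o) = o*(o + o) = o*(2*o) = 2*o²)
h(q, G) = -456 - 549*G
D(-200)/416757 + h(176, 242 - 342) = (2*(-200)²)/416757 + (-456 - 549*(242 - 342)) = (2*40000)*(1/416757) + (-456 - 549*(-100)) = 80000*(1/416757) + (-456 + 54900) = 80000/416757 + 54444 = 22689998108/416757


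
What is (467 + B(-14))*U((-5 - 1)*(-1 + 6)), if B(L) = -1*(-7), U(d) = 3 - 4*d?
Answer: 58302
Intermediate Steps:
B(L) = 7
(467 + B(-14))*U((-5 - 1)*(-1 + 6)) = (467 + 7)*(3 - 4*(-5 - 1)*(-1 + 6)) = 474*(3 - (-24)*5) = 474*(3 - 4*(-30)) = 474*(3 + 120) = 474*123 = 58302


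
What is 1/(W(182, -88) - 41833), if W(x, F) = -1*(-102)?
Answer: -1/41731 ≈ -2.3963e-5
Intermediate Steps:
W(x, F) = 102
1/(W(182, -88) - 41833) = 1/(102 - 41833) = 1/(-41731) = -1/41731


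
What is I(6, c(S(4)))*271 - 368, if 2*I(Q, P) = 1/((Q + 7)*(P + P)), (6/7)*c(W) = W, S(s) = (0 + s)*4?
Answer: -1070803/2912 ≈ -367.72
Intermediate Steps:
S(s) = 4*s (S(s) = s*4 = 4*s)
c(W) = 7*W/6
I(Q, P) = 1/(4*P*(7 + Q)) (I(Q, P) = 1/(2*(((Q + 7)*(P + P)))) = 1/(2*(((7 + Q)*(2*P)))) = 1/(2*((2*P*(7 + Q)))) = (1/(2*P*(7 + Q)))/2 = 1/(4*P*(7 + Q)))
I(6, c(S(4)))*271 - 368 = (1/(4*((7*(4*4)/6))*(7 + 6)))*271 - 368 = ((¼)/(((7/6)*16)*13))*271 - 368 = ((¼)*(1/13)/(56/3))*271 - 368 = ((¼)*(3/56)*(1/13))*271 - 368 = (3/2912)*271 - 368 = 813/2912 - 368 = -1070803/2912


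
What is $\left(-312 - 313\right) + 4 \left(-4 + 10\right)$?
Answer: $-601$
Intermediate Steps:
$\left(-312 - 313\right) + 4 \left(-4 + 10\right) = -625 + 4 \cdot 6 = -625 + 24 = -601$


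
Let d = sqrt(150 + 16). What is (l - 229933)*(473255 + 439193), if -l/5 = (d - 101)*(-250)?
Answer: -324998465984 + 1140560000*sqrt(166) ≈ -3.1030e+11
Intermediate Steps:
d = sqrt(166) ≈ 12.884
l = -126250 + 1250*sqrt(166) (l = -5*(sqrt(166) - 101)*(-250) = -5*(-101 + sqrt(166))*(-250) = -5*(25250 - 250*sqrt(166)) = -126250 + 1250*sqrt(166) ≈ -1.1014e+5)
(l - 229933)*(473255 + 439193) = ((-126250 + 1250*sqrt(166)) - 229933)*(473255 + 439193) = (-356183 + 1250*sqrt(166))*912448 = -324998465984 + 1140560000*sqrt(166)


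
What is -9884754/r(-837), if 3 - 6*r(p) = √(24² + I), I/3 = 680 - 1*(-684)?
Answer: 59308524/1553 + 39539016*√1167/1553 ≈ 9.0793e+5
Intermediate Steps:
I = 4092 (I = 3*(680 - 1*(-684)) = 3*(680 + 684) = 3*1364 = 4092)
r(p) = ½ - √1167/3 (r(p) = ½ - √(24² + 4092)/6 = ½ - √(576 + 4092)/6 = ½ - √1167/3)
-9884754/r(-837) = -9884754/(½ - √1167/3)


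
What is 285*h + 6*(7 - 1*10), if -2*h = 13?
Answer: -3741/2 ≈ -1870.5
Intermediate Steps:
h = -13/2 (h = -½*13 = -13/2 ≈ -6.5000)
285*h + 6*(7 - 1*10) = 285*(-13/2) + 6*(7 - 1*10) = -3705/2 + 6*(7 - 10) = -3705/2 + 6*(-3) = -3705/2 - 18 = -3741/2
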